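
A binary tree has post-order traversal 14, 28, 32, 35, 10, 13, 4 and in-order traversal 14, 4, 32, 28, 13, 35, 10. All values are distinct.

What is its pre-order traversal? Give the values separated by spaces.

The last element of post-order is the root; it splits in-order into left and right subtrees.
Root 4: left subtree has 1 node {14}, right has 5 {32, 28, 13, 35, 10}.
  Root 13: left subtree has 2 nodes {32, 28}, right has 2 {35, 10}.
    Root 32: left subtree has 0 nodes { }, right has 1 {28}.
    Root 10: left subtree has 1 node {35}, right has 0 { }.

4 14 13 32 28 10 35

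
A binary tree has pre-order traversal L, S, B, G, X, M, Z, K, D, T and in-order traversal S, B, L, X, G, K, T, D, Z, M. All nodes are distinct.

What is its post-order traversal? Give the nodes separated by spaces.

The first element of pre-order is the root; it splits in-order into left and right subtrees.
Root L: left subtree has 2 nodes {S, B}, right has 7 {X, G, K, T, D, Z, M}.
  Root S: left subtree has 0 nodes { }, right has 1 {B}.
  Root G: left subtree has 1 node {X}, right has 5 {K, T, D, Z, M}.
    Root M: left subtree has 4 nodes {K, T, D, Z}, right has 0 { }.
      Root Z: left subtree has 3 nodes {K, T, D}, right has 0 { }.
        Root K: left subtree has 0 nodes { }, right has 2 {T, D}.
          Root D: left subtree has 1 node {T}, right has 0 { }.

B S X T D K Z M G L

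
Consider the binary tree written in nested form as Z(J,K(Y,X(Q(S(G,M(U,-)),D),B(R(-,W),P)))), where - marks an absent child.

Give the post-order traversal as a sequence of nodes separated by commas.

J, Y, G, U, M, S, D, Q, W, R, P, B, X, K, Z

Post-order visits the left subtree, then the right subtree, then the node.
At Z: go left to J.
  J is a leaf — visit J.
At Z: go right to K.
  At K: go left to Y.
    Y is a leaf — visit Y.
  At K: go right to X.
    At X: go left to Q.
      At Q: go left to S.
        At S: go left to G.
          G is a leaf — visit G.
        At S: go right to M.
          At M: go left to U.
            U is a leaf — visit U.
          At M: no right child.
          Visit M.
        Visit S.
      At Q: go right to D.
        D is a leaf — visit D.
      Visit Q.
    At X: go right to B.
      At B: go left to R.
        At R: no left child.
        At R: go right to W.
          W is a leaf — visit W.
        Visit R.
      At B: go right to P.
        P is a leaf — visit P.
      Visit B.
    Visit X.
  Visit K.
Visit Z.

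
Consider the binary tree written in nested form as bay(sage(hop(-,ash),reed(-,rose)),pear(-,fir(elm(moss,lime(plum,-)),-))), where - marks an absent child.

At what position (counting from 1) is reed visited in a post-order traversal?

4

Post-order visits the left subtree, then the right subtree, then the node.
At bay: go left to sage.
  At sage: go left to hop.
    At hop: no left child.
    At hop: go right to ash.
      ash is a leaf — visit ash.
    Visit hop.
  At sage: go right to reed.
    At reed: no left child.
    At reed: go right to rose.
      rose is a leaf — visit rose.
    Visit reed.
  Visit sage.
At bay: go right to pear.
  At pear: no left child.
  At pear: go right to fir.
    At fir: go left to elm.
      At elm: go left to moss.
        moss is a leaf — visit moss.
      At elm: go right to lime.
        At lime: go left to plum.
          plum is a leaf — visit plum.
        At lime: no right child.
        Visit lime.
      Visit elm.
    At fir: no right child.
    Visit fir.
  Visit pear.
Visit bay.
Full post-order sequence: ash, hop, rose, reed, sage, moss, plum, lime, elm, fir, pear, bay.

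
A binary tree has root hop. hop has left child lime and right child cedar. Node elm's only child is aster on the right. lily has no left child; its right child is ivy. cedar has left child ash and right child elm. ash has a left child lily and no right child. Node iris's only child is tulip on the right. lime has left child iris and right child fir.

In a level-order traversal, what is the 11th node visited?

Level-order visits nodes level by level from the root, left to right within each level.
Level 0: hop
Level 1: lime, cedar
Level 2: iris, fir, ash, elm
Level 3: tulip, lily, aster
Level 4: ivy
Full level-order sequence: hop, lime, cedar, iris, fir, ash, elm, tulip, lily, aster, ivy.

ivy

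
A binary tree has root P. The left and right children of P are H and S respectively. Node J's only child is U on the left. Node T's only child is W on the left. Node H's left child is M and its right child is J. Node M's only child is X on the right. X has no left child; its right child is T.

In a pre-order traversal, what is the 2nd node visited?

H

Pre-order visits the node, then its left subtree, then its right subtree.
Visit P.
At P: go left to H.
  Visit H.
  At H: go left to M.
    Visit M.
    At M: no left child.
    At M: go right to X.
      Visit X.
      At X: no left child.
      At X: go right to T.
        Visit T.
        At T: go left to W.
          W is a leaf — visit W.
        At T: no right child.
  At H: go right to J.
    Visit J.
    At J: go left to U.
      U is a leaf — visit U.
    At J: no right child.
At P: go right to S.
  S is a leaf — visit S.
Full pre-order sequence: P, H, M, X, T, W, J, U, S.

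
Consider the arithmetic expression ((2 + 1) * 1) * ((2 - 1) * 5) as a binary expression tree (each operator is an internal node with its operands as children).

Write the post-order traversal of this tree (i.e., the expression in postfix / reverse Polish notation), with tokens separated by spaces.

Post-order on an expression tree gives postfix notation: for each operator, emit left operand, right operand, then the operator.

2 1 + 1 * 2 1 - 5 * *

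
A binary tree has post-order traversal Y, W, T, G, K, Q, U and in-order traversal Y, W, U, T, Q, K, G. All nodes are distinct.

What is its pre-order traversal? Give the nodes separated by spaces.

The last element of post-order is the root; it splits in-order into left and right subtrees.
Root U: left subtree has 2 nodes {Y, W}, right has 4 {T, Q, K, G}.
  Root W: left subtree has 1 node {Y}, right has 0 { }.
  Root Q: left subtree has 1 node {T}, right has 2 {K, G}.
    Root K: left subtree has 0 nodes { }, right has 1 {G}.

U W Y Q T K G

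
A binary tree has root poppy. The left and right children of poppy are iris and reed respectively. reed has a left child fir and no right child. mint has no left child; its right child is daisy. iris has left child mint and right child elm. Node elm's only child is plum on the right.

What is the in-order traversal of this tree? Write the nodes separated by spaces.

mint daisy iris elm plum poppy fir reed

In-order visits the left subtree, then the node, then the right subtree.
At poppy: go left to iris.
  At iris: go left to mint.
    At mint: no left child.
    Visit mint.
    At mint: go right to daisy.
      daisy is a leaf — visit daisy.
  Visit iris.
  At iris: go right to elm.
    At elm: no left child.
    Visit elm.
    At elm: go right to plum.
      plum is a leaf — visit plum.
Visit poppy.
At poppy: go right to reed.
  At reed: go left to fir.
    fir is a leaf — visit fir.
  Visit reed.
  At reed: no right child.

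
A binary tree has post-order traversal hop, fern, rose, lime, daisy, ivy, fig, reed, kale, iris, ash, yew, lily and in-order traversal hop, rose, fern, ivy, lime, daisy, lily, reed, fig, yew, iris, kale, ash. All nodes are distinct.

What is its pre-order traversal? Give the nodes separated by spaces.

The last element of post-order is the root; it splits in-order into left and right subtrees.
Root lily: left subtree has 6 nodes {hop, rose, fern, ivy, lime, daisy}, right has 6 {reed, fig, yew, iris, kale, ash}.
  Root ivy: left subtree has 3 nodes {hop, rose, fern}, right has 2 {lime, daisy}.
    Root rose: left subtree has 1 node {hop}, right has 1 {fern}.
    Root daisy: left subtree has 1 node {lime}, right has 0 { }.
  Root yew: left subtree has 2 nodes {reed, fig}, right has 3 {iris, kale, ash}.
    Root reed: left subtree has 0 nodes { }, right has 1 {fig}.
    Root ash: left subtree has 2 nodes {iris, kale}, right has 0 { }.
      Root iris: left subtree has 0 nodes { }, right has 1 {kale}.

lily ivy rose hop fern daisy lime yew reed fig ash iris kale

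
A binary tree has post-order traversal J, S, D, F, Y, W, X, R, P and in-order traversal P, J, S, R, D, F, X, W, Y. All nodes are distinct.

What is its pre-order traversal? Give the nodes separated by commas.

The last element of post-order is the root; it splits in-order into left and right subtrees.
Root P: left subtree has 0 nodes { }, right has 8 {J, S, R, D, F, X, W, Y}.
  Root R: left subtree has 2 nodes {J, S}, right has 5 {D, F, X, W, Y}.
    Root S: left subtree has 1 node {J}, right has 0 { }.
    Root X: left subtree has 2 nodes {D, F}, right has 2 {W, Y}.
      Root F: left subtree has 1 node {D}, right has 0 { }.
      Root W: left subtree has 0 nodes { }, right has 1 {Y}.

P, R, S, J, X, F, D, W, Y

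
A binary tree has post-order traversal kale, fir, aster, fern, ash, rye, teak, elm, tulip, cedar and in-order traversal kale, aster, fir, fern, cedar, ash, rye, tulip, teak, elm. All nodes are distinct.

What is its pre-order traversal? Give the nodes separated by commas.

cedar, fern, aster, kale, fir, tulip, rye, ash, elm, teak

The last element of post-order is the root; it splits in-order into left and right subtrees.
Root cedar: left subtree has 4 nodes {kale, aster, fir, fern}, right has 5 {ash, rye, tulip, teak, elm}.
  Root fern: left subtree has 3 nodes {kale, aster, fir}, right has 0 { }.
    Root aster: left subtree has 1 node {kale}, right has 1 {fir}.
  Root tulip: left subtree has 2 nodes {ash, rye}, right has 2 {teak, elm}.
    Root rye: left subtree has 1 node {ash}, right has 0 { }.
    Root elm: left subtree has 1 node {teak}, right has 0 { }.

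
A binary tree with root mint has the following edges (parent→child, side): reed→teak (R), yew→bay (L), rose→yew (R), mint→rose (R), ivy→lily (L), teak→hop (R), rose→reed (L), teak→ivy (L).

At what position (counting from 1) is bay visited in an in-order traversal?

8

In-order visits the left subtree, then the node, then the right subtree.
At mint: no left child.
Visit mint.
At mint: go right to rose.
  At rose: go left to reed.
    At reed: no left child.
    Visit reed.
    At reed: go right to teak.
      At teak: go left to ivy.
        At ivy: go left to lily.
          lily is a leaf — visit lily.
        Visit ivy.
        At ivy: no right child.
      Visit teak.
      At teak: go right to hop.
        hop is a leaf — visit hop.
  Visit rose.
  At rose: go right to yew.
    At yew: go left to bay.
      bay is a leaf — visit bay.
    Visit yew.
    At yew: no right child.
Full in-order sequence: mint, reed, lily, ivy, teak, hop, rose, bay, yew.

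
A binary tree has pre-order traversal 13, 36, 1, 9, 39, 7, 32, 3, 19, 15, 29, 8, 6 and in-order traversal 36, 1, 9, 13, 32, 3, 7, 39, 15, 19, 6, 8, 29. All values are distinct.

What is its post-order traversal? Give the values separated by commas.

9, 1, 36, 3, 32, 7, 15, 6, 8, 29, 19, 39, 13

The first element of pre-order is the root; it splits in-order into left and right subtrees.
Root 13: left subtree has 3 nodes {36, 1, 9}, right has 9 {32, 3, 7, 39, 15, 19, 6, 8, 29}.
  Root 36: left subtree has 0 nodes { }, right has 2 {1, 9}.
    Root 1: left subtree has 0 nodes { }, right has 1 {9}.
  Root 39: left subtree has 3 nodes {32, 3, 7}, right has 5 {15, 19, 6, 8, 29}.
    Root 7: left subtree has 2 nodes {32, 3}, right has 0 { }.
      Root 32: left subtree has 0 nodes { }, right has 1 {3}.
    Root 19: left subtree has 1 node {15}, right has 3 {6, 8, 29}.
      Root 29: left subtree has 2 nodes {6, 8}, right has 0 { }.
        Root 8: left subtree has 1 node {6}, right has 0 { }.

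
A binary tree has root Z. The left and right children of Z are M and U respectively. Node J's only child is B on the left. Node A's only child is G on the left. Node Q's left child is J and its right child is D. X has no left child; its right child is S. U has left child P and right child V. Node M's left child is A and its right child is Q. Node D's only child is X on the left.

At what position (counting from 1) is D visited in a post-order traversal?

7

Post-order visits the left subtree, then the right subtree, then the node.
At Z: go left to M.
  At M: go left to A.
    At A: go left to G.
      G is a leaf — visit G.
    At A: no right child.
    Visit A.
  At M: go right to Q.
    At Q: go left to J.
      At J: go left to B.
        B is a leaf — visit B.
      At J: no right child.
      Visit J.
    At Q: go right to D.
      At D: go left to X.
        At X: no left child.
        At X: go right to S.
          S is a leaf — visit S.
        Visit X.
      At D: no right child.
      Visit D.
    Visit Q.
  Visit M.
At Z: go right to U.
  At U: go left to P.
    P is a leaf — visit P.
  At U: go right to V.
    V is a leaf — visit V.
  Visit U.
Visit Z.
Full post-order sequence: G, A, B, J, S, X, D, Q, M, P, V, U, Z.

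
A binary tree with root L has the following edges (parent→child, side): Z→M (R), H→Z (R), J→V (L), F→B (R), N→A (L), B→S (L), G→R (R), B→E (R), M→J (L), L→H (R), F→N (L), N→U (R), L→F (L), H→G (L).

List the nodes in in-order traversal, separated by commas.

A, N, U, F, S, B, E, L, G, R, H, Z, V, J, M

In-order visits the left subtree, then the node, then the right subtree.
At L: go left to F.
  At F: go left to N.
    At N: go left to A.
      A is a leaf — visit A.
    Visit N.
    At N: go right to U.
      U is a leaf — visit U.
  Visit F.
  At F: go right to B.
    At B: go left to S.
      S is a leaf — visit S.
    Visit B.
    At B: go right to E.
      E is a leaf — visit E.
Visit L.
At L: go right to H.
  At H: go left to G.
    At G: no left child.
    Visit G.
    At G: go right to R.
      R is a leaf — visit R.
  Visit H.
  At H: go right to Z.
    At Z: no left child.
    Visit Z.
    At Z: go right to M.
      At M: go left to J.
        At J: go left to V.
          V is a leaf — visit V.
        Visit J.
        At J: no right child.
      Visit M.
      At M: no right child.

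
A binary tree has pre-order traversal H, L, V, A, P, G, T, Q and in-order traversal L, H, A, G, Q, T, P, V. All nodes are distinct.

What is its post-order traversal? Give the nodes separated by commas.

The first element of pre-order is the root; it splits in-order into left and right subtrees.
Root H: left subtree has 1 node {L}, right has 6 {A, G, Q, T, P, V}.
  Root V: left subtree has 5 nodes {A, G, Q, T, P}, right has 0 { }.
    Root A: left subtree has 0 nodes { }, right has 4 {G, Q, T, P}.
      Root P: left subtree has 3 nodes {G, Q, T}, right has 0 { }.
        Root G: left subtree has 0 nodes { }, right has 2 {Q, T}.
          Root T: left subtree has 1 node {Q}, right has 0 { }.

L, Q, T, G, P, A, V, H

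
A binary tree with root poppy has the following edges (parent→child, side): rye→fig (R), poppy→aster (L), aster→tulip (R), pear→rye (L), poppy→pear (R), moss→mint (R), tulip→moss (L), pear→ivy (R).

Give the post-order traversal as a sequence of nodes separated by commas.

Post-order visits the left subtree, then the right subtree, then the node.
At poppy: go left to aster.
  At aster: no left child.
  At aster: go right to tulip.
    At tulip: go left to moss.
      At moss: no left child.
      At moss: go right to mint.
        mint is a leaf — visit mint.
      Visit moss.
    At tulip: no right child.
    Visit tulip.
  Visit aster.
At poppy: go right to pear.
  At pear: go left to rye.
    At rye: no left child.
    At rye: go right to fig.
      fig is a leaf — visit fig.
    Visit rye.
  At pear: go right to ivy.
    ivy is a leaf — visit ivy.
  Visit pear.
Visit poppy.

mint, moss, tulip, aster, fig, rye, ivy, pear, poppy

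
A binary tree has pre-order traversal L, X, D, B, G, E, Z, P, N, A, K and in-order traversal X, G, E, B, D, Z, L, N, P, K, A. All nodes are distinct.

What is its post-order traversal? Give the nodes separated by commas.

E, G, B, Z, D, X, N, K, A, P, L

The first element of pre-order is the root; it splits in-order into left and right subtrees.
Root L: left subtree has 6 nodes {X, G, E, B, D, Z}, right has 4 {N, P, K, A}.
  Root X: left subtree has 0 nodes { }, right has 5 {G, E, B, D, Z}.
    Root D: left subtree has 3 nodes {G, E, B}, right has 1 {Z}.
      Root B: left subtree has 2 nodes {G, E}, right has 0 { }.
        Root G: left subtree has 0 nodes { }, right has 1 {E}.
  Root P: left subtree has 1 node {N}, right has 2 {K, A}.
    Root A: left subtree has 1 node {K}, right has 0 { }.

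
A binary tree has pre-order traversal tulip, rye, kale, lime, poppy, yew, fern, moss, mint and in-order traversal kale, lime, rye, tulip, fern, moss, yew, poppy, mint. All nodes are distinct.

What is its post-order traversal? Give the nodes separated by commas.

The first element of pre-order is the root; it splits in-order into left and right subtrees.
Root tulip: left subtree has 3 nodes {kale, lime, rye}, right has 5 {fern, moss, yew, poppy, mint}.
  Root rye: left subtree has 2 nodes {kale, lime}, right has 0 { }.
    Root kale: left subtree has 0 nodes { }, right has 1 {lime}.
  Root poppy: left subtree has 3 nodes {fern, moss, yew}, right has 1 {mint}.
    Root yew: left subtree has 2 nodes {fern, moss}, right has 0 { }.
      Root fern: left subtree has 0 nodes { }, right has 1 {moss}.

lime, kale, rye, moss, fern, yew, mint, poppy, tulip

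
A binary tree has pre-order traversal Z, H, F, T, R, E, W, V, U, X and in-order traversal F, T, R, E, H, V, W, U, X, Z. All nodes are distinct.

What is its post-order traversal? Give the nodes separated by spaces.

The first element of pre-order is the root; it splits in-order into left and right subtrees.
Root Z: left subtree has 9 nodes {F, T, R, E, H, V, W, U, X}, right has 0 { }.
  Root H: left subtree has 4 nodes {F, T, R, E}, right has 4 {V, W, U, X}.
    Root F: left subtree has 0 nodes { }, right has 3 {T, R, E}.
      Root T: left subtree has 0 nodes { }, right has 2 {R, E}.
        Root R: left subtree has 0 nodes { }, right has 1 {E}.
    Root W: left subtree has 1 node {V}, right has 2 {U, X}.
      Root U: left subtree has 0 nodes { }, right has 1 {X}.

E R T F V X U W H Z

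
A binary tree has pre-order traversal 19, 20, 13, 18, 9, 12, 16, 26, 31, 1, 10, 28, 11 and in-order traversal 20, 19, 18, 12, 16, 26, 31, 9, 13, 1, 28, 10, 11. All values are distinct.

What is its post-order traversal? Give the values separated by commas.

The first element of pre-order is the root; it splits in-order into left and right subtrees.
Root 19: left subtree has 1 node {20}, right has 11 {18, 12, 16, 26, 31, 9, 13, 1, 28, 10, 11}.
  Root 13: left subtree has 6 nodes {18, 12, 16, 26, 31, 9}, right has 4 {1, 28, 10, 11}.
    Root 18: left subtree has 0 nodes { }, right has 5 {12, 16, 26, 31, 9}.
      Root 9: left subtree has 4 nodes {12, 16, 26, 31}, right has 0 { }.
        Root 12: left subtree has 0 nodes { }, right has 3 {16, 26, 31}.
          Root 16: left subtree has 0 nodes { }, right has 2 {26, 31}.
            Root 26: left subtree has 0 nodes { }, right has 1 {31}.
    Root 1: left subtree has 0 nodes { }, right has 3 {28, 10, 11}.
      Root 10: left subtree has 1 node {28}, right has 1 {11}.

20, 31, 26, 16, 12, 9, 18, 28, 11, 10, 1, 13, 19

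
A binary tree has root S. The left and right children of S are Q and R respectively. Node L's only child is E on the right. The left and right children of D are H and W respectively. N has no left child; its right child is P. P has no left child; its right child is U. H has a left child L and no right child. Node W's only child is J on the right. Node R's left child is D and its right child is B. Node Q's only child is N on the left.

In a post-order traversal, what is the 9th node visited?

W

Post-order visits the left subtree, then the right subtree, then the node.
At S: go left to Q.
  At Q: go left to N.
    At N: no left child.
    At N: go right to P.
      At P: no left child.
      At P: go right to U.
        U is a leaf — visit U.
      Visit P.
    Visit N.
  At Q: no right child.
  Visit Q.
At S: go right to R.
  At R: go left to D.
    At D: go left to H.
      At H: go left to L.
        At L: no left child.
        At L: go right to E.
          E is a leaf — visit E.
        Visit L.
      At H: no right child.
      Visit H.
    At D: go right to W.
      At W: no left child.
      At W: go right to J.
        J is a leaf — visit J.
      Visit W.
    Visit D.
  At R: go right to B.
    B is a leaf — visit B.
  Visit R.
Visit S.
Full post-order sequence: U, P, N, Q, E, L, H, J, W, D, B, R, S.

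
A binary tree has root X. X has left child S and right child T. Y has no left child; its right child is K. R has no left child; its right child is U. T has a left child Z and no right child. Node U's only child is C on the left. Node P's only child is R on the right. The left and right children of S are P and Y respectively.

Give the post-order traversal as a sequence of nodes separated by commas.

Post-order visits the left subtree, then the right subtree, then the node.
At X: go left to S.
  At S: go left to P.
    At P: no left child.
    At P: go right to R.
      At R: no left child.
      At R: go right to U.
        At U: go left to C.
          C is a leaf — visit C.
        At U: no right child.
        Visit U.
      Visit R.
    Visit P.
  At S: go right to Y.
    At Y: no left child.
    At Y: go right to K.
      K is a leaf — visit K.
    Visit Y.
  Visit S.
At X: go right to T.
  At T: go left to Z.
    Z is a leaf — visit Z.
  At T: no right child.
  Visit T.
Visit X.

C, U, R, P, K, Y, S, Z, T, X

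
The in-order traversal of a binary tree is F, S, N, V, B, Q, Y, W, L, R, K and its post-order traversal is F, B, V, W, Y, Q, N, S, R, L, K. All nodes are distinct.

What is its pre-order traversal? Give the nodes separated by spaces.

The last element of post-order is the root; it splits in-order into left and right subtrees.
Root K: left subtree has 10 nodes {F, S, N, V, B, Q, Y, W, L, R}, right has 0 { }.
  Root L: left subtree has 8 nodes {F, S, N, V, B, Q, Y, W}, right has 1 {R}.
    Root S: left subtree has 1 node {F}, right has 6 {N, V, B, Q, Y, W}.
      Root N: left subtree has 0 nodes { }, right has 5 {V, B, Q, Y, W}.
        Root Q: left subtree has 2 nodes {V, B}, right has 2 {Y, W}.
          Root V: left subtree has 0 nodes { }, right has 1 {B}.
          Root Y: left subtree has 0 nodes { }, right has 1 {W}.

K L S F N Q V B Y W R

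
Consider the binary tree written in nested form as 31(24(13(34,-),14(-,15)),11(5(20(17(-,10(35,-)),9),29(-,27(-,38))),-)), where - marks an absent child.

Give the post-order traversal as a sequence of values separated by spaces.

34 13 15 14 24 35 10 17 9 20 38 27 29 5 11 31

Post-order visits the left subtree, then the right subtree, then the node.
At 31: go left to 24.
  At 24: go left to 13.
    At 13: go left to 34.
      34 is a leaf — visit 34.
    At 13: no right child.
    Visit 13.
  At 24: go right to 14.
    At 14: no left child.
    At 14: go right to 15.
      15 is a leaf — visit 15.
    Visit 14.
  Visit 24.
At 31: go right to 11.
  At 11: go left to 5.
    At 5: go left to 20.
      At 20: go left to 17.
        At 17: no left child.
        At 17: go right to 10.
          At 10: go left to 35.
            35 is a leaf — visit 35.
          At 10: no right child.
          Visit 10.
        Visit 17.
      At 20: go right to 9.
        9 is a leaf — visit 9.
      Visit 20.
    At 5: go right to 29.
      At 29: no left child.
      At 29: go right to 27.
        At 27: no left child.
        At 27: go right to 38.
          38 is a leaf — visit 38.
        Visit 27.
      Visit 29.
    Visit 5.
  At 11: no right child.
  Visit 11.
Visit 31.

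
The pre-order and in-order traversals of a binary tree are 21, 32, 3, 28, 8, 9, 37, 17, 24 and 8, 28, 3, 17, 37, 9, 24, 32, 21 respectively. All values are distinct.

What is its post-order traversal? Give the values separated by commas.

8, 28, 17, 37, 24, 9, 3, 32, 21

The first element of pre-order is the root; it splits in-order into left and right subtrees.
Root 21: left subtree has 8 nodes {8, 28, 3, 17, 37, 9, 24, 32}, right has 0 { }.
  Root 32: left subtree has 7 nodes {8, 28, 3, 17, 37, 9, 24}, right has 0 { }.
    Root 3: left subtree has 2 nodes {8, 28}, right has 4 {17, 37, 9, 24}.
      Root 28: left subtree has 1 node {8}, right has 0 { }.
      Root 9: left subtree has 2 nodes {17, 37}, right has 1 {24}.
        Root 37: left subtree has 1 node {17}, right has 0 { }.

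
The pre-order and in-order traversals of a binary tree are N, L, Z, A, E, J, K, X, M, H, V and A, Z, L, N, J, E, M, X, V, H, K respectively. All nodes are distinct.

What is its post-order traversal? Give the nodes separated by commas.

The first element of pre-order is the root; it splits in-order into left and right subtrees.
Root N: left subtree has 3 nodes {A, Z, L}, right has 7 {J, E, M, X, V, H, K}.
  Root L: left subtree has 2 nodes {A, Z}, right has 0 { }.
    Root Z: left subtree has 1 node {A}, right has 0 { }.
  Root E: left subtree has 1 node {J}, right has 5 {M, X, V, H, K}.
    Root K: left subtree has 4 nodes {M, X, V, H}, right has 0 { }.
      Root X: left subtree has 1 node {M}, right has 2 {V, H}.
        Root H: left subtree has 1 node {V}, right has 0 { }.

A, Z, L, J, M, V, H, X, K, E, N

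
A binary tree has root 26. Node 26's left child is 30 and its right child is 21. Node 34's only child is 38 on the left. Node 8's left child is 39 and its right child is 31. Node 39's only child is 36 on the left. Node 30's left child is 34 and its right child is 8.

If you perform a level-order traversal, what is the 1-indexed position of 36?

Level-order visits nodes level by level from the root, left to right within each level.
Level 0: 26
Level 1: 30, 21
Level 2: 34, 8
Level 3: 38, 39, 31
Level 4: 36
Full level-order sequence: 26, 30, 21, 34, 8, 38, 39, 31, 36.

9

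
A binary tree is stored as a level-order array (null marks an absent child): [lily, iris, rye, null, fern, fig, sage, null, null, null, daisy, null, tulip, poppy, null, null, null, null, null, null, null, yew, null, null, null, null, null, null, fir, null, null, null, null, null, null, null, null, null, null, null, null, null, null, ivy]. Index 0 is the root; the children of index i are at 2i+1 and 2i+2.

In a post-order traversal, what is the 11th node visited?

Post-order visits the left subtree, then the right subtree, then the node.
At lily: go left to iris.
  At iris: no left child.
  At iris: go right to fern.
    At fern: no left child.
    At fern: go right to daisy.
      At daisy: go left to yew.
        At yew: go left to ivy.
          ivy is a leaf — visit ivy.
        At yew: no right child.
        Visit yew.
      At daisy: no right child.
      Visit daisy.
    Visit fern.
  Visit iris.
At lily: go right to rye.
  At rye: go left to fig.
    At fig: no left child.
    At fig: go right to tulip.
      tulip is a leaf — visit tulip.
    Visit fig.
  At rye: go right to sage.
    At sage: go left to poppy.
      At poppy: no left child.
      At poppy: go right to fir.
        fir is a leaf — visit fir.
      Visit poppy.
    At sage: no right child.
    Visit sage.
  Visit rye.
Visit lily.
Full post-order sequence: ivy, yew, daisy, fern, iris, tulip, fig, fir, poppy, sage, rye, lily.

rye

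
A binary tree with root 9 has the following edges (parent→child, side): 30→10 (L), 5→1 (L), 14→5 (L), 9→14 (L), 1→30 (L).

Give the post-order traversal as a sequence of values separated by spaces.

Post-order visits the left subtree, then the right subtree, then the node.
At 9: go left to 14.
  At 14: go left to 5.
    At 5: go left to 1.
      At 1: go left to 30.
        At 30: go left to 10.
          10 is a leaf — visit 10.
        At 30: no right child.
        Visit 30.
      At 1: no right child.
      Visit 1.
    At 5: no right child.
    Visit 5.
  At 14: no right child.
  Visit 14.
At 9: no right child.
Visit 9.

10 30 1 5 14 9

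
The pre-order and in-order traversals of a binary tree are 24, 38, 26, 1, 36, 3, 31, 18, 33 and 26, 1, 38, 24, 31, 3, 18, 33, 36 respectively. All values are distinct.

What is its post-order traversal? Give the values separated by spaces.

The first element of pre-order is the root; it splits in-order into left and right subtrees.
Root 24: left subtree has 3 nodes {26, 1, 38}, right has 5 {31, 3, 18, 33, 36}.
  Root 38: left subtree has 2 nodes {26, 1}, right has 0 { }.
    Root 26: left subtree has 0 nodes { }, right has 1 {1}.
  Root 36: left subtree has 4 nodes {31, 3, 18, 33}, right has 0 { }.
    Root 3: left subtree has 1 node {31}, right has 2 {18, 33}.
      Root 18: left subtree has 0 nodes { }, right has 1 {33}.

1 26 38 31 33 18 3 36 24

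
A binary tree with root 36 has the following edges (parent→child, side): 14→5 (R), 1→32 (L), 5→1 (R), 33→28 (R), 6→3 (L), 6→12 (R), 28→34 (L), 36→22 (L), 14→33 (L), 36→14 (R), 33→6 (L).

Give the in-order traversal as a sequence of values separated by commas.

In-order visits the left subtree, then the node, then the right subtree.
At 36: go left to 22.
  22 is a leaf — visit 22.
Visit 36.
At 36: go right to 14.
  At 14: go left to 33.
    At 33: go left to 6.
      At 6: go left to 3.
        3 is a leaf — visit 3.
      Visit 6.
      At 6: go right to 12.
        12 is a leaf — visit 12.
    Visit 33.
    At 33: go right to 28.
      At 28: go left to 34.
        34 is a leaf — visit 34.
      Visit 28.
      At 28: no right child.
  Visit 14.
  At 14: go right to 5.
    At 5: no left child.
    Visit 5.
    At 5: go right to 1.
      At 1: go left to 32.
        32 is a leaf — visit 32.
      Visit 1.
      At 1: no right child.

22, 36, 3, 6, 12, 33, 34, 28, 14, 5, 32, 1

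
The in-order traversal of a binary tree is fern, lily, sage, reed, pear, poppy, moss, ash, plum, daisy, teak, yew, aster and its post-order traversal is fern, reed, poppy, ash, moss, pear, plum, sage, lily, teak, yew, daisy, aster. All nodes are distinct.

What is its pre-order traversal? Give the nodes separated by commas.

aster, daisy, lily, fern, sage, plum, pear, reed, moss, poppy, ash, yew, teak

The last element of post-order is the root; it splits in-order into left and right subtrees.
Root aster: left subtree has 12 nodes {fern, lily, sage, reed, pear, poppy, moss, ash, plum, daisy, teak, yew}, right has 0 { }.
  Root daisy: left subtree has 9 nodes {fern, lily, sage, reed, pear, poppy, moss, ash, plum}, right has 2 {teak, yew}.
    Root lily: left subtree has 1 node {fern}, right has 7 {sage, reed, pear, poppy, moss, ash, plum}.
      Root sage: left subtree has 0 nodes { }, right has 6 {reed, pear, poppy, moss, ash, plum}.
        Root plum: left subtree has 5 nodes {reed, pear, poppy, moss, ash}, right has 0 { }.
          Root pear: left subtree has 1 node {reed}, right has 3 {poppy, moss, ash}.
            Root moss: left subtree has 1 node {poppy}, right has 1 {ash}.
    Root yew: left subtree has 1 node {teak}, right has 0 { }.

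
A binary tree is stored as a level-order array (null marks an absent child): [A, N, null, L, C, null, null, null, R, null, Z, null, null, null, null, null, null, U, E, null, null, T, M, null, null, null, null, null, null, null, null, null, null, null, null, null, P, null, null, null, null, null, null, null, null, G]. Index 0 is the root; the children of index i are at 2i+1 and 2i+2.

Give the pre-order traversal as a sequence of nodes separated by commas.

A, N, L, R, U, P, E, C, Z, T, M, G

Pre-order visits the node, then its left subtree, then its right subtree.
Visit A.
At A: go left to N.
  Visit N.
  At N: go left to L.
    Visit L.
    At L: no left child.
    At L: go right to R.
      Visit R.
      At R: go left to U.
        Visit U.
        At U: no left child.
        At U: go right to P.
          P is a leaf — visit P.
      At R: go right to E.
        E is a leaf — visit E.
  At N: go right to C.
    Visit C.
    At C: no left child.
    At C: go right to Z.
      Visit Z.
      At Z: go left to T.
        T is a leaf — visit T.
      At Z: go right to M.
        Visit M.
        At M: go left to G.
          G is a leaf — visit G.
        At M: no right child.
At A: no right child.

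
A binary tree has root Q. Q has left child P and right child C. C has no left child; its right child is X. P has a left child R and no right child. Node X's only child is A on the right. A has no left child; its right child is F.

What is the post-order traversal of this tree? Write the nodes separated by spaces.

R P F A X C Q

Post-order visits the left subtree, then the right subtree, then the node.
At Q: go left to P.
  At P: go left to R.
    R is a leaf — visit R.
  At P: no right child.
  Visit P.
At Q: go right to C.
  At C: no left child.
  At C: go right to X.
    At X: no left child.
    At X: go right to A.
      At A: no left child.
      At A: go right to F.
        F is a leaf — visit F.
      Visit A.
    Visit X.
  Visit C.
Visit Q.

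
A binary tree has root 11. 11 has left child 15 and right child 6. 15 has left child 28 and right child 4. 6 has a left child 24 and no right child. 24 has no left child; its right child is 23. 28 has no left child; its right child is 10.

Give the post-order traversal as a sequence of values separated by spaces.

10 28 4 15 23 24 6 11

Post-order visits the left subtree, then the right subtree, then the node.
At 11: go left to 15.
  At 15: go left to 28.
    At 28: no left child.
    At 28: go right to 10.
      10 is a leaf — visit 10.
    Visit 28.
  At 15: go right to 4.
    4 is a leaf — visit 4.
  Visit 15.
At 11: go right to 6.
  At 6: go left to 24.
    At 24: no left child.
    At 24: go right to 23.
      23 is a leaf — visit 23.
    Visit 24.
  At 6: no right child.
  Visit 6.
Visit 11.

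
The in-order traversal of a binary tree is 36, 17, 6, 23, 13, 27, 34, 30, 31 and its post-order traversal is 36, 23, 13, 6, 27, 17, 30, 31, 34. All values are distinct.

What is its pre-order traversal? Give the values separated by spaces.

34 17 36 27 6 13 23 31 30

The last element of post-order is the root; it splits in-order into left and right subtrees.
Root 34: left subtree has 6 nodes {36, 17, 6, 23, 13, 27}, right has 2 {30, 31}.
  Root 17: left subtree has 1 node {36}, right has 4 {6, 23, 13, 27}.
    Root 27: left subtree has 3 nodes {6, 23, 13}, right has 0 { }.
      Root 6: left subtree has 0 nodes { }, right has 2 {23, 13}.
        Root 13: left subtree has 1 node {23}, right has 0 { }.
  Root 31: left subtree has 1 node {30}, right has 0 { }.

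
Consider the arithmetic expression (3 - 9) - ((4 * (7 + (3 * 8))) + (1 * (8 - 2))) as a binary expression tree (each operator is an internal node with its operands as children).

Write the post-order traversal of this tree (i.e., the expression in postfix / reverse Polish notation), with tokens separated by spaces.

3 9 - 4 7 3 8 * + * 1 8 2 - * + -

Post-order on an expression tree gives postfix notation: for each operator, emit left operand, right operand, then the operator.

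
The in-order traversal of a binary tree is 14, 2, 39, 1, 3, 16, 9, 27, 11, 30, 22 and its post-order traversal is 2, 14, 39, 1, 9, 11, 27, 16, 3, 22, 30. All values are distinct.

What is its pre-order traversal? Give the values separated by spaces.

30 3 1 39 14 2 16 27 9 11 22

The last element of post-order is the root; it splits in-order into left and right subtrees.
Root 30: left subtree has 9 nodes {14, 2, 39, 1, 3, 16, 9, 27, 11}, right has 1 {22}.
  Root 3: left subtree has 4 nodes {14, 2, 39, 1}, right has 4 {16, 9, 27, 11}.
    Root 1: left subtree has 3 nodes {14, 2, 39}, right has 0 { }.
      Root 39: left subtree has 2 nodes {14, 2}, right has 0 { }.
        Root 14: left subtree has 0 nodes { }, right has 1 {2}.
    Root 16: left subtree has 0 nodes { }, right has 3 {9, 27, 11}.
      Root 27: left subtree has 1 node {9}, right has 1 {11}.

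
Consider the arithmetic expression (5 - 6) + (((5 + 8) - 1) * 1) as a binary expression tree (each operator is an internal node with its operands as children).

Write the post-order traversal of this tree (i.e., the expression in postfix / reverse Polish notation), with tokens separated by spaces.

Post-order on an expression tree gives postfix notation: for each operator, emit left operand, right operand, then the operator.

5 6 - 5 8 + 1 - 1 * +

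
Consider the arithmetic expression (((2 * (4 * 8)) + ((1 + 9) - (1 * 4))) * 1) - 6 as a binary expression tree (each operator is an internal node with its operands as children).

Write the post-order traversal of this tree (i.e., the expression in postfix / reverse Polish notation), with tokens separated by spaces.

2 4 8 * * 1 9 + 1 4 * - + 1 * 6 -

Post-order on an expression tree gives postfix notation: for each operator, emit left operand, right operand, then the operator.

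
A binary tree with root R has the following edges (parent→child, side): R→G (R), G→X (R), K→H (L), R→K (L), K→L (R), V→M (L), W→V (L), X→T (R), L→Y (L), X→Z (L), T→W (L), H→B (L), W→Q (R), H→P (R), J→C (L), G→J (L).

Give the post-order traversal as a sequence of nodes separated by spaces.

Post-order visits the left subtree, then the right subtree, then the node.
At R: go left to K.
  At K: go left to H.
    At H: go left to B.
      B is a leaf — visit B.
    At H: go right to P.
      P is a leaf — visit P.
    Visit H.
  At K: go right to L.
    At L: go left to Y.
      Y is a leaf — visit Y.
    At L: no right child.
    Visit L.
  Visit K.
At R: go right to G.
  At G: go left to J.
    At J: go left to C.
      C is a leaf — visit C.
    At J: no right child.
    Visit J.
  At G: go right to X.
    At X: go left to Z.
      Z is a leaf — visit Z.
    At X: go right to T.
      At T: go left to W.
        At W: go left to V.
          At V: go left to M.
            M is a leaf — visit M.
          At V: no right child.
          Visit V.
        At W: go right to Q.
          Q is a leaf — visit Q.
        Visit W.
      At T: no right child.
      Visit T.
    Visit X.
  Visit G.
Visit R.

B P H Y L K C J Z M V Q W T X G R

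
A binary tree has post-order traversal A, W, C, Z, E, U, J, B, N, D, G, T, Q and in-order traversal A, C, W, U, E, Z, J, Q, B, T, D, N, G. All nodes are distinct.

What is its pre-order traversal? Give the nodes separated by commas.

The last element of post-order is the root; it splits in-order into left and right subtrees.
Root Q: left subtree has 7 nodes {A, C, W, U, E, Z, J}, right has 5 {B, T, D, N, G}.
  Root J: left subtree has 6 nodes {A, C, W, U, E, Z}, right has 0 { }.
    Root U: left subtree has 3 nodes {A, C, W}, right has 2 {E, Z}.
      Root C: left subtree has 1 node {A}, right has 1 {W}.
      Root E: left subtree has 0 nodes { }, right has 1 {Z}.
  Root T: left subtree has 1 node {B}, right has 3 {D, N, G}.
    Root G: left subtree has 2 nodes {D, N}, right has 0 { }.
      Root D: left subtree has 0 nodes { }, right has 1 {N}.

Q, J, U, C, A, W, E, Z, T, B, G, D, N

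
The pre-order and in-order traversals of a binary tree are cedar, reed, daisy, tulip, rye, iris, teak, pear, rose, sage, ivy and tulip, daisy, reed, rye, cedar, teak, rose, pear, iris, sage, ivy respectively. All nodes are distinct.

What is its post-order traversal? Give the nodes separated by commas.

The first element of pre-order is the root; it splits in-order into left and right subtrees.
Root cedar: left subtree has 4 nodes {tulip, daisy, reed, rye}, right has 6 {teak, rose, pear, iris, sage, ivy}.
  Root reed: left subtree has 2 nodes {tulip, daisy}, right has 1 {rye}.
    Root daisy: left subtree has 1 node {tulip}, right has 0 { }.
  Root iris: left subtree has 3 nodes {teak, rose, pear}, right has 2 {sage, ivy}.
    Root teak: left subtree has 0 nodes { }, right has 2 {rose, pear}.
      Root pear: left subtree has 1 node {rose}, right has 0 { }.
    Root sage: left subtree has 0 nodes { }, right has 1 {ivy}.

tulip, daisy, rye, reed, rose, pear, teak, ivy, sage, iris, cedar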